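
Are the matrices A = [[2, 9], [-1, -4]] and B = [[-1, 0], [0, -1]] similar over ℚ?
No.

Both have characteristic polynomial (x + 1)^2, but the minimal polynomial of A is (x + 1)^2 while the minimal polynomial of B is x + 1. The minimal polynomial is a similarity invariant, so A and B are not similar.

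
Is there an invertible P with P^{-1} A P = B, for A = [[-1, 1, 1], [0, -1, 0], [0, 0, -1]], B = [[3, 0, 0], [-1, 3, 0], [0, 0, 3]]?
trace(A) = -3 but trace(B) = 9. The trace is a similarity invariant, so A and B are not similar.

No.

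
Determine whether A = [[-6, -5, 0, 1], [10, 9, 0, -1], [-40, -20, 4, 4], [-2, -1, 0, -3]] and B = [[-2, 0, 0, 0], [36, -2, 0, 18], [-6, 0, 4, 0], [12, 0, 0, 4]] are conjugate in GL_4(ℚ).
No.

Both have characteristic polynomial (x - 4)^2(x + 2)^2, but the minimal polynomial of A is (x - 4)(x + 2)^2 while the minimal polynomial of B is (x - 4)(x + 2). The minimal polynomial is a similarity invariant, so A and B are not similar.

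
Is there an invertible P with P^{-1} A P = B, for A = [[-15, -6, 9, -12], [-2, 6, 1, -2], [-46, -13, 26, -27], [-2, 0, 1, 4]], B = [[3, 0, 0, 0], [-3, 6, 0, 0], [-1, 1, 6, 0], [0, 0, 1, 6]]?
Two matrices over a field are similar if and only if they have the same invariant factors.

Both A and B have characteristic polynomial (x - 6)^3(x - 3) and minimal polynomial (x - 6)^3(x - 3). Computing further, both have invariant factors (x - 6)^3(x - 3). Hence A and B are similar.

Yes.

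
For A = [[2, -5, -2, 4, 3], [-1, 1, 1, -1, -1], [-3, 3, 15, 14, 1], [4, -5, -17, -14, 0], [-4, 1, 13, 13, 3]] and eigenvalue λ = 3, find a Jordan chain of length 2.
We seek v_1 ∈ ker((A - 3I)^2) \ ker(A - 3I), then set v_{i+1} = (A - 3I) v_i.

One such chain is v_1 = [[0, 0, -1, 1, -1]]^T, v_2 = [[3, -1, 1, 0, 0]]^T. Check: (A - 3I) v_2 = [[0, 0, 0, 0, 0]]^T = 0.

v_1 = [[0, 0, -1, 1, -1]]^T, v_2 = [[3, -1, 1, 0, 0]]^T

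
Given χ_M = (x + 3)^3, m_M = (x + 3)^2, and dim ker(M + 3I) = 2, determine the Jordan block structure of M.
Jordan blocks: (-3, 2), (-3, 1)

λ = -3: algebraic multiplicity 3 (exponent in χ_M), largest block size 2 (exponent in m_M), 2 blocks (geometric multiplicity). These force block sizes [2, 1].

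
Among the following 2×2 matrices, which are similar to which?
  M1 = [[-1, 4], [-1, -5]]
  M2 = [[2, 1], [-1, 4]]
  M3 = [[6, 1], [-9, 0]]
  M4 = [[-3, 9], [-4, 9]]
Characteristic polynomials: χ_{M1} = (x + 3)^2, χ_{M2} = (x - 3)^2, χ_{M3} = (x - 3)^2, χ_{M4} = (x - 3)^2.

{M1}: invariant factors (x + 3)^2.

{M2, M3, M4}: invariant factors (x - 3)^2.

Matrices are similar if and only if their invariant-factor lists agree; the partition into similarity classes is {M1}, {M2, M3, M4}.

2 classes: {M1}, {M2, M3, M4}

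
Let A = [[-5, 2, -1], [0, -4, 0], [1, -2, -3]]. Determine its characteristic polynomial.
χ_A(x) = (x + 4)^3

xI - A = [[x + 5, -2, 1], [0, x + 4, 0], [-1, 2, x + 3]].

Expanding det(xI - A) along the first row:
det(xI - A) = + (x + 5)·det([[x + 4, 0], [2, x + 3]]) - (-2)·det([[0, 0], [-1, x + 3]]) + (1)·det([[0, x + 4], [-1, 2]]).

Evaluating gives χ_A(x) = x^3 + 12x^2 + 48x + 64 = (x + 4)^3.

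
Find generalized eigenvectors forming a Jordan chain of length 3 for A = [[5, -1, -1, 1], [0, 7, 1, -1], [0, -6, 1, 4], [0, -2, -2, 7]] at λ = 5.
v_1 = [[0, 0, 1, 0]]^T, v_2 = [[-1, 1, -4, -2]]^T, v_3 = [[1, 0, 2, 2]]^T

We seek v_1 ∈ ker((A - 5I)^3) \ ker((A - 5I)^2), then set v_{i+1} = (A - 5I) v_i.

One such chain is v_1 = [[0, 0, 1, 0]]^T, v_2 = [[-1, 1, -4, -2]]^T, v_3 = [[1, 0, 2, 2]]^T. Check: (A - 5I) v_3 = [[0, 0, 0, 0]]^T = 0.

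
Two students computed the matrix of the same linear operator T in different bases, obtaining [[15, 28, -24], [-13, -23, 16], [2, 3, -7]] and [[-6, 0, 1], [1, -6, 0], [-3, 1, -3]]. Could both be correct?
Two matrices over a field are similar if and only if they have the same invariant factors.

Both A and B have characteristic polynomial (x + 5)^3 and minimal polynomial (x + 5)^3. Computing further, both have invariant factors (x + 5)^3. Hence A and B are similar.

Yes.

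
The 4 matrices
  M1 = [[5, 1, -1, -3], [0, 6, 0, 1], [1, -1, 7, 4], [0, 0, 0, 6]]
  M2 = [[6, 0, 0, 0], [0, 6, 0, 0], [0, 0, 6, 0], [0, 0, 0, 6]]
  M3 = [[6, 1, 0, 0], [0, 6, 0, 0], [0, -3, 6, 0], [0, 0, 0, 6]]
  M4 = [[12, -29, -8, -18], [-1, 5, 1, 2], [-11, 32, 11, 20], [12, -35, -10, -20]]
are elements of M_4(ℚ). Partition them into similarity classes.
4 classes: {M1}, {M2}, {M3}, {M4}

Characteristic polynomials: χ_{M1} = (x - 6)^4, χ_{M2} = (x - 6)^4, χ_{M3} = (x - 6)^4, χ_{M4} = (x - 2)^4.

{M1}: invariant factors (x - 6)^2, (x - 6)^2.

{M2}: invariant factors x - 6, x - 6, x - 6, x - 6.

{M3}: invariant factors x - 6, x - 6, (x - 6)^2.

{M4}: invariant factors x - 2, (x - 2)^3.

Matrices are similar if and only if their invariant-factor lists agree; the partition into similarity classes is {M1}, {M2}, {M3}, {M4}.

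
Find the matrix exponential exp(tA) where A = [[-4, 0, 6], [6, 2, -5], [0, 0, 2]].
e^{tA} = [[e^{-4*t}, 0, (e^{6*t} - 1)*e^{-4*t}], [(e^{6*t} - 1)*e^{-4*t}, e^{2*t}, ((t - 1)*e^{6*t} + 1)*e^{-4*t}], [0, 0, e^{2*t}]]

A has Jordan form J = [[-4, 0, 0], [0, 2, 1], [0, 0, 2]] with A = PJP^{-1}, so e^{tA} = P e^{tJ} P^{-1}.

For a Jordan block J_k(λ), e^{tJ_k(λ)} = e^{λt} · (I + tN + t^2 N^2/2! + ... + t^{k-1} N^{k-1}/(k-1)!) where N is the nilpotent superdiagonal part.

Assembling the blocks and conjugating back gives the entries of e^{tA} as shown above.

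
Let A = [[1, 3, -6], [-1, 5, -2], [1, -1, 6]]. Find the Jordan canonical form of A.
The characteristic polynomial is det(xI - A) = (x - 4)^3, so the eigenvalues are 4 (algebraic multiplicity 3).

For λ = 4: rank(A - 4I) = 1, rank((A - 4I)^2) = 0. The eigenspace has dimension 3 - 1 = 2, so there are 2 Jordan blocks; the rank sequence gives block sizes [2, 1].

Assembling the blocks gives the Jordan form J above.

J = [[4, 1, 0], [0, 4, 0], [0, 0, 4]]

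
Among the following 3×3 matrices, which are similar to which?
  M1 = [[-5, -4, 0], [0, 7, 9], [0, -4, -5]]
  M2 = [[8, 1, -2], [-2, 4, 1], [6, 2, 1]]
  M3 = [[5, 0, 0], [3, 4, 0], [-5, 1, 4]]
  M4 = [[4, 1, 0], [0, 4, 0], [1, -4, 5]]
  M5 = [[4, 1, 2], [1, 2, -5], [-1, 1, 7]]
Characteristic polynomials: χ_{M1} = (x - 1)^2(x + 5), χ_{M2} = (x - 5)(x - 4)^2, χ_{M3} = (x - 5)(x - 4)^2, χ_{M4} = (x - 5)(x - 4)^2, χ_{M5} = (x - 5)(x - 4)^2.

{M1}: invariant factors (x - 1)^2(x + 5).

{M2, M3, M4, M5}: invariant factors (x - 5)(x - 4)^2.

Matrices are similar if and only if their invariant-factor lists agree; the partition into similarity classes is {M1}, {M2, M3, M4, M5}.

2 classes: {M1}, {M2, M3, M4, M5}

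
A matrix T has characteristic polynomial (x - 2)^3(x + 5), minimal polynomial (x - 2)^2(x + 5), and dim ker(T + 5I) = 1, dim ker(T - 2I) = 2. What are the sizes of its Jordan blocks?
λ = -5: algebraic multiplicity 1 (exponent in χ_T), largest block size 1 (exponent in m_T), 1 block (geometric multiplicity). This forces block sizes [1].
λ = 2: algebraic multiplicity 3 (exponent in χ_T), largest block size 2 (exponent in m_T), 2 blocks (geometric multiplicity). These force block sizes [2, 1].

Jordan blocks: (-5, 1), (2, 2), (2, 1)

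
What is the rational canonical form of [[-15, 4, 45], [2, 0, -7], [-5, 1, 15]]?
The invariant factors of A (the non-unit diagonal entries of the Smith normal form of xI - A over ℚ[x]) are x^3 - x - 5, each dividing the next. The characteristic polynomial is their product, x^3 - x - 5.

The rational canonical form is the block-diagonal matrix of companion matrices C(f_i):
R = [[0, 0, 5], [1, 0, 1], [0, 1, 0]].

Note the characteristic polynomial does not split into linear factors over ℚ, so A has no Jordan form over ℚ; the rational canonical form exists over any field.

R = [[0, 0, 5], [1, 0, 1], [0, 1, 0]]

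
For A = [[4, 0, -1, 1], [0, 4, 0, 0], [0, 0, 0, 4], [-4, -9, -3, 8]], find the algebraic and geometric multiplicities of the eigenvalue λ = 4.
The characteristic polynomial is (x - 4)^4, so the factor x - 4 appears with exponent 4: the algebraic multiplicity is 4.

rank(A - 4I) = 2, so the eigenspace has dimension 4 - 2 = 2: the geometric multiplicity is 2.

Since 2 < 4, A is not diagonalizable.

algebraic multiplicity 4, geometric multiplicity 2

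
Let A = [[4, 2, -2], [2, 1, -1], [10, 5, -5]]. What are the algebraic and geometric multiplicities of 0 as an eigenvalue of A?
algebraic multiplicity 3, geometric multiplicity 2

The characteristic polynomial is x^3, so the factor x appears with exponent 3: the algebraic multiplicity is 3.

rank(A) = 1, so the eigenspace has dimension 3 - 1 = 2: the geometric multiplicity is 2.

Since 2 < 3, A is not diagonalizable.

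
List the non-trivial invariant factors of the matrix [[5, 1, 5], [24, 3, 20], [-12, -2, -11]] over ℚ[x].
The Jordan structure of A has elementary divisors (x + 1)^2, (x + 1). Arranging the block sizes at each eigenvalue in decreasing order and taking row products gives the invariant factors.

Invariant factors (smallest first, each dividing the next): x + 1, (x + 1)^2.

Check: the last factor (x + 1)^2 is the minimal polynomial, and the product (x + 1)^3 is the characteristic polynomial.

x + 1, (x + 1)^2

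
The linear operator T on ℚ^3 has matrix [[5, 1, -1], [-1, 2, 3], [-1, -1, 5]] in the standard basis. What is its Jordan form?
The characteristic polynomial is det(xI - A) = (x - 4)^3, so the eigenvalues are 4 (algebraic multiplicity 3).

For λ = 4: rank(A - 4I) = 2, rank((A - 4I)^2) = 1, rank((A - 4I)^3) = 0. The eigenspace has dimension 3 - 2 = 1, so there is 1 Jordan block; the rank sequence gives block sizes [3].

Assembling the blocks gives the Jordan form J above.

J = [[4, 1, 0], [0, 4, 1], [0, 0, 4]]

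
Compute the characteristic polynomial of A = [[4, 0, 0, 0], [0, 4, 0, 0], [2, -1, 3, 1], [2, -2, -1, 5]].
χ_A(x) = (x - 4)^4

xI - A = [[x - 4, 0, 0, 0], [0, x - 4, 0, 0], [-2, 1, x - 3, -1], [-2, 2, 1, x - 5]].

Expanding det(xI - A) along the first row:
det(xI - A) = + (x - 4)·det([[x - 4, 0, 0], [1, x - 3, -1], [2, 1, x - 5]]) - (0)·det([[0, 0, 0], [-2, x - 3, -1], [-2, 1, x - 5]]) + (0)·det([[0, x - 4, 0], [-2, 1, -1], [-2, 2, x - 5]]) - (0)·det([[0, x - 4, 0], [-2, 1, x - 3], [-2, 2, 1]]).

Evaluating gives χ_A(x) = x^4 - 16x^3 + 96x^2 - 256x + 256 = (x - 4)^4.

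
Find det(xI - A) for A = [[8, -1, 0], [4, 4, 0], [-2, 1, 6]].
xI - A = [[x - 8, 1, 0], [-4, x - 4, 0], [2, -1, x - 6]].

Expanding det(xI - A) along the first row:
det(xI - A) = + (x - 8)·det([[x - 4, 0], [-1, x - 6]]) - (1)·det([[-4, 0], [2, x - 6]]) + (0)·det([[-4, x - 4], [2, -1]]).

Evaluating gives χ_A(x) = x^3 - 18x^2 + 108x - 216 = (x - 6)^3.

χ_A(x) = (x - 6)^3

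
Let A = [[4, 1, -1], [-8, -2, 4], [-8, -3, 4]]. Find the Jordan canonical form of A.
J = [[2, 1, 0], [0, 2, 1], [0, 0, 2]]

The characteristic polynomial is det(xI - A) = (x - 2)^3, so the eigenvalues are 2 (algebraic multiplicity 3).

For λ = 2: rank(A - 2I) = 2, rank((A - 2I)^2) = 1, rank((A - 2I)^3) = 0. The eigenspace has dimension 3 - 2 = 1, so there is 1 Jordan block; the rank sequence gives block sizes [3].

Assembling the blocks gives the Jordan form J above.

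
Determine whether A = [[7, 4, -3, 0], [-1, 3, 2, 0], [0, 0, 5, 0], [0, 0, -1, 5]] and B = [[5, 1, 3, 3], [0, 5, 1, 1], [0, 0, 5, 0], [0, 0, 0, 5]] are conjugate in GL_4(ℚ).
Two matrices over a field are similar if and only if they have the same invariant factors.

Both A and B have characteristic polynomial (x - 5)^4 and minimal polynomial (x - 5)^3. Computing further, both have invariant factors x - 5, (x - 5)^3. Hence A and B are similar.

Yes.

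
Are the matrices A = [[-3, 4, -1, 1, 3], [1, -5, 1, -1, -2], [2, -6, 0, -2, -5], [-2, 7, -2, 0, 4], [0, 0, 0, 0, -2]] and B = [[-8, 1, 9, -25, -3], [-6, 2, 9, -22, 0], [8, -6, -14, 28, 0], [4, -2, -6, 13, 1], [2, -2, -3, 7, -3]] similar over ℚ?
Two matrices over a field are similar if and only if they have the same invariant factors.

Both A and B have characteristic polynomial (x + 2)^5 and minimal polynomial (x + 2)^3. Computing further, both have invariant factors (x + 2)^2, (x + 2)^3. Hence A and B are similar.

Yes.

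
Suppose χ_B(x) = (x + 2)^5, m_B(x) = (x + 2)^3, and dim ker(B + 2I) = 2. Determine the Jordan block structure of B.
Jordan blocks: (-2, 3), (-2, 2)

λ = -2: algebraic multiplicity 5 (exponent in χ_B), largest block size 3 (exponent in m_B), 2 blocks (geometric multiplicity). These force block sizes [3, 2].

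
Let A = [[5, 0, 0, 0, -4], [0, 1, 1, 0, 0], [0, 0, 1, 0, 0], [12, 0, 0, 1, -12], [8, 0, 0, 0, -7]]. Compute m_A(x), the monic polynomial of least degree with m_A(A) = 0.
m_A(x) = (x - 1)^2(x + 3)

The characteristic polynomial factors as (x - 1)^4(x + 3). The minimal polynomial is ∏(x - λ)^{k_λ} where k_λ is the size of the largest Jordan block at λ.

For λ = -3: rank(A + 3I) = 4, and the largest Jordan block has size 1 (the smallest k with rank((A + 3I)^k) = rank((A + 3I)^(k+1))).
For λ = 1: rank(A - I) = 2, and the largest Jordan block has size 2 (the smallest k with rank((A - I)^k) = rank((A - I)^(k+1))).

So m_A(x) = (x - 1)^2(x + 3).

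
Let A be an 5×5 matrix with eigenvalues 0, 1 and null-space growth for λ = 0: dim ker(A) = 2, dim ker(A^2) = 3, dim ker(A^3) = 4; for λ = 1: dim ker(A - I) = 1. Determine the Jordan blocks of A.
Jordan blocks: (0, 3), (0, 1), (1, 1)

λ = 0: successive nullity increments [2, 1, 1] count blocks of size ≥ k; block sizes are [3, 1].
λ = 1: successive nullity increments [1] count blocks of size ≥ k; block sizes are [1].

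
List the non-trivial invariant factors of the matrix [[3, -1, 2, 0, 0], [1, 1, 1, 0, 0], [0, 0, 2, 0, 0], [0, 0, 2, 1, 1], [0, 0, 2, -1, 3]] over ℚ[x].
The Jordan structure of A has elementary divisors (x - 2)^3, (x - 2)^2. Arranging the block sizes at each eigenvalue in decreasing order and taking row products gives the invariant factors.

Invariant factors (smallest first, each dividing the next): (x - 2)^2, (x - 2)^3.

Check: the last factor (x - 2)^3 is the minimal polynomial, and the product (x - 2)^5 is the characteristic polynomial.

(x - 2)^2, (x - 2)^3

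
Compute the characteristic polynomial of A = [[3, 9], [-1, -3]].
xI - A = [[x - 3, -9], [1, x + 3]].

Expanding det(xI - A) along the first row:
det(xI - A) = + (x - 3)·det([[x + 3]]) - (-9)·det([[1]]).

Evaluating gives χ_A(x) = x^2.

χ_A(x) = x^2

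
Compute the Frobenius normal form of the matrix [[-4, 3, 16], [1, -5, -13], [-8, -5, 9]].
R = [[0, 0, 5], [1, 0, 1], [0, 1, 0]]

The invariant factors of A (the non-unit diagonal entries of the Smith normal form of xI - A over ℚ[x]) are x^3 - x - 5, each dividing the next. The characteristic polynomial is their product, x^3 - x - 5.

The rational canonical form is the block-diagonal matrix of companion matrices C(f_i):
R = [[0, 0, 5], [1, 0, 1], [0, 1, 0]].

Note the characteristic polynomial does not split into linear factors over ℚ, so A has no Jordan form over ℚ; the rational canonical form exists over any field.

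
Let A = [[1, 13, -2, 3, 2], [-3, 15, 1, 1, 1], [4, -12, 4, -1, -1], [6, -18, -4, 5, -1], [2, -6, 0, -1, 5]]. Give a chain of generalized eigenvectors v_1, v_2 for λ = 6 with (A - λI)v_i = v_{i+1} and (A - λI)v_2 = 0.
v_1 = [[0, 0, 0, 0, 1]]^T, v_2 = [[2, 1, -1, -1, -1]]^T

We seek v_1 ∈ ker((A - 6I)^2) \ ker(A - 6I), then set v_{i+1} = (A - 6I) v_i.

One such chain is v_1 = [[0, 0, 0, 0, 1]]^T, v_2 = [[2, 1, -1, -1, -1]]^T. Check: (A - 6I) v_2 = [[0, 0, 0, 0, 0]]^T = 0.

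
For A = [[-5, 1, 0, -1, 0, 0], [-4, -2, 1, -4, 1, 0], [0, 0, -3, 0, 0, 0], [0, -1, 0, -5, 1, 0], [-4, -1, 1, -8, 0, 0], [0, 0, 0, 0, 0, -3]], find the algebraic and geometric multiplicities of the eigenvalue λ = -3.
algebraic multiplicity 6, geometric multiplicity 3

The characteristic polynomial is (x + 3)^6, so the factor x + 3 appears with exponent 6: the algebraic multiplicity is 6.

rank(A + 3I) = 3, so the eigenspace has dimension 6 - 3 = 3: the geometric multiplicity is 3.

Since 3 < 6, A is not diagonalizable.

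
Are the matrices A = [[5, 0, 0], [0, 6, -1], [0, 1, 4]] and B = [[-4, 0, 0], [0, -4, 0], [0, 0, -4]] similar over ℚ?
No.

trace(A) = 15 but trace(B) = -12. The trace is a similarity invariant, so A and B are not similar.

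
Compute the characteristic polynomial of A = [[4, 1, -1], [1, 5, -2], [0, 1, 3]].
xI - A = [[x - 4, -1, 1], [-1, x - 5, 2], [0, -1, x - 3]].

Expanding det(xI - A) along the first row:
det(xI - A) = + (x - 4)·det([[x - 5, 2], [-1, x - 3]]) - (-1)·det([[-1, 2], [0, x - 3]]) + (1)·det([[-1, x - 5], [0, -1]]).

Evaluating gives χ_A(x) = x^3 - 12x^2 + 48x - 64 = (x - 4)^3.

χ_A(x) = (x - 4)^3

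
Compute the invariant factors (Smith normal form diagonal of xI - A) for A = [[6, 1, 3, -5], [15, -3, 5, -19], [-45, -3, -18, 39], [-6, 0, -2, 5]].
The Jordan structure of A has elementary divisors (x + 3)^3, (x + 1). Arranging the block sizes at each eigenvalue in decreasing order and taking row products gives the invariant factors.

Invariant factors (smallest first, each dividing the next): (x + 1)(x + 3)^3.

Check: the last factor (x + 1)(x + 3)^3 is the minimal polynomial, and the product (x + 1)(x + 3)^3 is the characteristic polynomial.

(x + 1)(x + 3)^3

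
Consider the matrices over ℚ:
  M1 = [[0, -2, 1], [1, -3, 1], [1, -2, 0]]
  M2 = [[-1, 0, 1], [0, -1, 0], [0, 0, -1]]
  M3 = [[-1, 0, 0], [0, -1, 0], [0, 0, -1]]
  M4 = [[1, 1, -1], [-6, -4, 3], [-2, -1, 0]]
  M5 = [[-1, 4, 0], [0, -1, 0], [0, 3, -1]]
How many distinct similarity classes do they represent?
Characteristic polynomials: χ_{M1} = (x + 1)^3, χ_{M2} = (x + 1)^3, χ_{M3} = (x + 1)^3, χ_{M4} = (x + 1)^3, χ_{M5} = (x + 1)^3.

{M1, M2, M4, M5}: invariant factors x + 1, (x + 1)^2.

{M3}: invariant factors x + 1, x + 1, x + 1.

Matrices are similar if and only if their invariant-factor lists agree; the partition into similarity classes is {M1, M2, M4, M5}, {M3}.

2 classes: {M1, M2, M4, M5}, {M3}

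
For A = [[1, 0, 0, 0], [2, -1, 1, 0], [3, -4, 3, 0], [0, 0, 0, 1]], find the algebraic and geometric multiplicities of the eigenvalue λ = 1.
algebraic multiplicity 4, geometric multiplicity 2

The characteristic polynomial is (x - 1)^4, so the factor x - 1 appears with exponent 4: the algebraic multiplicity is 4.

rank(A - I) = 2, so the eigenspace has dimension 4 - 2 = 2: the geometric multiplicity is 2.

Since 2 < 4, A is not diagonalizable.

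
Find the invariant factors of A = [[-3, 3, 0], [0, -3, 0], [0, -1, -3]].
x + 3, (x + 3)^2

The Jordan structure of A has elementary divisors (x + 3)^2, (x + 3). Arranging the block sizes at each eigenvalue in decreasing order and taking row products gives the invariant factors.

Invariant factors (smallest first, each dividing the next): x + 3, (x + 3)^2.

Check: the last factor (x + 3)^2 is the minimal polynomial, and the product (x + 3)^3 is the characteristic polynomial.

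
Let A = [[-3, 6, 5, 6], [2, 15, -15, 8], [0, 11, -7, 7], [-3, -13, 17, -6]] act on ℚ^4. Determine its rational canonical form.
The invariant factors of A (the non-unit diagonal entries of the Smith normal form of xI - A over ℚ[x]) are (x + 1)(x^3 - 3x + 1), each dividing the next. The characteristic polynomial is their product, (x + 1)(x^3 - 3x + 1).

The rational canonical form is the block-diagonal matrix of companion matrices C(f_i):
R = [[0, 0, 0, -1], [1, 0, 0, 2], [0, 1, 0, 3], [0, 0, 1, -1]].

Note the characteristic polynomial does not split into linear factors over ℚ, so A has no Jordan form over ℚ; the rational canonical form exists over any field.

R = [[0, 0, 0, -1], [1, 0, 0, 2], [0, 1, 0, 3], [0, 0, 1, -1]]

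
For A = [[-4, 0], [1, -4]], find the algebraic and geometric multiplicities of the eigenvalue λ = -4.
algebraic multiplicity 2, geometric multiplicity 1

The characteristic polynomial is (x + 4)^2, so the factor x + 4 appears with exponent 2: the algebraic multiplicity is 2.

rank(A + 4I) = 1, so the eigenspace has dimension 2 - 1 = 1: the geometric multiplicity is 1.

Since 1 < 2, A is not diagonalizable.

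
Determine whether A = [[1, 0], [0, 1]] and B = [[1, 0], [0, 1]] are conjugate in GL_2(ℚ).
Two matrices over a field are similar if and only if they have the same invariant factors.

Both A and B have characteristic polynomial (x - 1)^2 and minimal polynomial x - 1. Computing further, both have invariant factors x - 1, x - 1. Hence A and B are similar.

Yes.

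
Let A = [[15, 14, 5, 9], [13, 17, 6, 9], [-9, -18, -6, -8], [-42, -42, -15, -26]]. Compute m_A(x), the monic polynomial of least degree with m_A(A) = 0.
m_A(x) = (x - 1)^3(x + 3)

The characteristic polynomial factors as (x - 1)^3(x + 3). The minimal polynomial is ∏(x - λ)^{k_λ} where k_λ is the size of the largest Jordan block at λ.

For λ = -3: rank(A + 3I) = 3, and the largest Jordan block has size 1 (the smallest k with rank((A + 3I)^k) = rank((A + 3I)^(k+1))).
For λ = 1: rank(A - I) = 3, and the largest Jordan block has size 3 (the smallest k with rank((A - I)^k) = rank((A - I)^(k+1))).

So m_A(x) = (x - 1)^3(x + 3).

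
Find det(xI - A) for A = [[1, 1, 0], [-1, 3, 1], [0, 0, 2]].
xI - A = [[x - 1, -1, 0], [1, x - 3, -1], [0, 0, x - 2]].

Expanding det(xI - A) along the first row:
det(xI - A) = + (x - 1)·det([[x - 3, -1], [0, x - 2]]) - (-1)·det([[1, -1], [0, x - 2]]) + (0)·det([[1, x - 3], [0, 0]]).

Evaluating gives χ_A(x) = x^3 - 6x^2 + 12x - 8 = (x - 2)^3.

χ_A(x) = (x - 2)^3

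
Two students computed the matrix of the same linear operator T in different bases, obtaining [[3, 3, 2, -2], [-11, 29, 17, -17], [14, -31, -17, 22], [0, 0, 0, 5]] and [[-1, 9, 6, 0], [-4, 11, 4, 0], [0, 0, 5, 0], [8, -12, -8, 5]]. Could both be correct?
Both have characteristic polynomial (x - 5)^4, but the minimal polynomial of A is (x - 5)^3 while the minimal polynomial of B is (x - 5)^2. The minimal polynomial is a similarity invariant, so A and B are not similar.

No.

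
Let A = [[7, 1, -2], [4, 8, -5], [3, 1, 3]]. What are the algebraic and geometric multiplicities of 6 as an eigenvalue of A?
The characteristic polynomial is (x - 6)^3, so the factor x - 6 appears with exponent 3: the algebraic multiplicity is 3.

rank(A - 6I) = 2, so the eigenspace has dimension 3 - 2 = 1: the geometric multiplicity is 1.

Since 1 < 3, A is not diagonalizable.

algebraic multiplicity 3, geometric multiplicity 1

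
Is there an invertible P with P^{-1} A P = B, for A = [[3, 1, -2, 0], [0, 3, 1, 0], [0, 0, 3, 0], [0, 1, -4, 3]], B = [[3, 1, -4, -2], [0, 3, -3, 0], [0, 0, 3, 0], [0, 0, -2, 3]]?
Two matrices over a field are similar if and only if they have the same invariant factors.

Both A and B have characteristic polynomial (x - 3)^4 and minimal polynomial (x - 3)^3. Computing further, both have invariant factors x - 3, (x - 3)^3. Hence A and B are similar.

Yes.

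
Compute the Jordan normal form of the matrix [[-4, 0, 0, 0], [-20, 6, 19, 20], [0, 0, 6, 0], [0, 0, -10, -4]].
J = [[-4, 0, 0, 0], [0, -4, 0, 0], [0, 0, 6, 1], [0, 0, 0, 6]]

The characteristic polynomial is det(xI - A) = (x - 6)^2(x + 4)^2, so the eigenvalues are -4 (algebraic multiplicity 2), 6 (algebraic multiplicity 2).

For λ = -4: rank(A + 4I) = 2. The eigenspace has dimension 4 - 2 = 2, so there are 2 Jordan blocks; the rank sequence gives block sizes [1, 1].

For λ = 6: rank(A - 6I) = 3, rank((A - 6I)^2) = 2. The eigenspace has dimension 4 - 3 = 1, so there is 1 Jordan block; the rank sequence gives block sizes [2].

Assembling the blocks gives the Jordan form J above.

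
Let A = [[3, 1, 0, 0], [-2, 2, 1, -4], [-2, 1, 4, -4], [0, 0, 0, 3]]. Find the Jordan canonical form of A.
J = [[3, 1, 0, 0], [0, 3, 1, 0], [0, 0, 3, 0], [0, 0, 0, 3]]

The characteristic polynomial is det(xI - A) = (x - 3)^4, so the eigenvalues are 3 (algebraic multiplicity 4).

For λ = 3: rank(A - 3I) = 2, rank((A - 3I)^2) = 1, rank((A - 3I)^3) = 0. The eigenspace has dimension 4 - 2 = 2, so there are 2 Jordan blocks; the rank sequence gives block sizes [3, 1].

Assembling the blocks gives the Jordan form J above.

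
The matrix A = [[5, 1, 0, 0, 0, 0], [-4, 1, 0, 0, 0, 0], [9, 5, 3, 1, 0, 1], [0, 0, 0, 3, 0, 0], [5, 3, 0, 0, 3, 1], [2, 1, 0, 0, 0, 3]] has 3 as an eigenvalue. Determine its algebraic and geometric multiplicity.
algebraic multiplicity 6, geometric multiplicity 3

The characteristic polynomial is (x - 3)^6, so the factor x - 3 appears with exponent 6: the algebraic multiplicity is 6.

rank(A - 3I) = 3, so the eigenspace has dimension 6 - 3 = 3: the geometric multiplicity is 3.

Since 3 < 6, A is not diagonalizable.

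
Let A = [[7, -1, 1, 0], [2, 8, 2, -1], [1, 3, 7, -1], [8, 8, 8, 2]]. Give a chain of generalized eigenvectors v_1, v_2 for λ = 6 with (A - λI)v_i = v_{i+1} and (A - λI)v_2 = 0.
We seek v_1 ∈ ker((A - 6I)^2) \ ker(A - 6I), then set v_{i+1} = (A - 6I) v_i.

One such chain is v_1 = [[0, -3, -2, -11]]^T, v_2 = [[1, 1, 0, 4]]^T. Check: (A - 6I) v_2 = [[0, 0, 0, 0]]^T = 0.

v_1 = [[0, -3, -2, -11]]^T, v_2 = [[1, 1, 0, 4]]^T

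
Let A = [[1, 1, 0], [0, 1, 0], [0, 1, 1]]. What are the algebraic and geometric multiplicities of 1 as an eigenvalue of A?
algebraic multiplicity 3, geometric multiplicity 2

The characteristic polynomial is (x - 1)^3, so the factor x - 1 appears with exponent 3: the algebraic multiplicity is 3.

rank(A - I) = 1, so the eigenspace has dimension 3 - 1 = 2: the geometric multiplicity is 2.

Since 2 < 3, A is not diagonalizable.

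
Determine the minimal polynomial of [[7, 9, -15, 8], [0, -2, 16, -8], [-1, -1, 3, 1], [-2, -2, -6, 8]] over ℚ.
m_A(x) = (x - 6)^3(x + 2)

The characteristic polynomial factors as (x - 6)^3(x + 2). The minimal polynomial is ∏(x - λ)^{k_λ} where k_λ is the size of the largest Jordan block at λ.

For λ = -2: rank(A + 2I) = 3, and the largest Jordan block has size 1 (the smallest k with rank((A + 2I)^k) = rank((A + 2I)^(k+1))).
For λ = 6: rank(A - 6I) = 3, and the largest Jordan block has size 3 (the smallest k with rank((A - 6I)^k) = rank((A - 6I)^(k+1))).

So m_A(x) = (x - 6)^3(x + 2).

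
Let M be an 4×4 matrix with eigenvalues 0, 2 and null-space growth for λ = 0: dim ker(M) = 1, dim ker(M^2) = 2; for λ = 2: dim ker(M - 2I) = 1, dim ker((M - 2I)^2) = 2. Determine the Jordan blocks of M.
Jordan blocks: (0, 2), (2, 2)

λ = 0: successive nullity increments [1, 1] count blocks of size ≥ k; block sizes are [2].
λ = 2: successive nullity increments [1, 1] count blocks of size ≥ k; block sizes are [2].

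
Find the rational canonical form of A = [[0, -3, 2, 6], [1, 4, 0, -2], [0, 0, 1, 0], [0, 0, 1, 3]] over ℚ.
R = [[0, -3, 0, 0], [1, 4, 0, 0], [0, 0, 0, -3], [0, 0, 1, 4]]

The invariant factors of A (the non-unit diagonal entries of the Smith normal form of xI - A over ℚ[x]) are (x - 3)(x - 1), (x - 3)(x - 1), each dividing the next. The characteristic polynomial is their product, (x - 3)^2(x - 1)^2.

The rational canonical form is the block-diagonal matrix of companion matrices C(f_i):
R = [[0, -3, 0, 0], [1, 4, 0, 0], [0, 0, 0, -3], [0, 0, 1, 4]].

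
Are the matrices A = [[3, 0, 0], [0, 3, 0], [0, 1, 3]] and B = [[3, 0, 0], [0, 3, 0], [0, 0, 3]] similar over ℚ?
No.

Both have characteristic polynomial (x - 3)^3, but the minimal polynomial of A is (x - 3)^2 while the minimal polynomial of B is x - 3. The minimal polynomial is a similarity invariant, so A and B are not similar.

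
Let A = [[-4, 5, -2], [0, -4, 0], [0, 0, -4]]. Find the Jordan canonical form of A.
J = [[-4, 1, 0], [0, -4, 0], [0, 0, -4]]

The characteristic polynomial is det(xI - A) = (x + 4)^3, so the eigenvalues are -4 (algebraic multiplicity 3).

For λ = -4: rank(A + 4I) = 1, rank((A + 4I)^2) = 0. The eigenspace has dimension 3 - 1 = 2, so there are 2 Jordan blocks; the rank sequence gives block sizes [2, 1].

Assembling the blocks gives the Jordan form J above.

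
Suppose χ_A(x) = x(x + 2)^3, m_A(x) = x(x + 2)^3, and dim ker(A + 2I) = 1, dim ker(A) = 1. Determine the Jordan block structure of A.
Jordan blocks: (-2, 3), (0, 1)

λ = -2: algebraic multiplicity 3 (exponent in χ_A), largest block size 3 (exponent in m_A), 1 block (geometric multiplicity). This forces block sizes [3].
λ = 0: algebraic multiplicity 1 (exponent in χ_A), largest block size 1 (exponent in m_A), 1 block (geometric multiplicity). This forces block sizes [1].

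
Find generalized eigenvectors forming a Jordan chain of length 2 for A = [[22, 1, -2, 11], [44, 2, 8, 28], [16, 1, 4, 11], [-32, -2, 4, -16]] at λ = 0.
v_1 = [[0, 1, 0, 0]]^T, v_2 = [[1, 2, 1, -2]]^T

We seek v_1 ∈ ker(A^2) \ ker(A), then set v_{i+1} = A v_i.

One such chain is v_1 = [[0, 1, 0, 0]]^T, v_2 = [[1, 2, 1, -2]]^T. Check: A v_2 = [[0, 0, 0, 0]]^T = 0.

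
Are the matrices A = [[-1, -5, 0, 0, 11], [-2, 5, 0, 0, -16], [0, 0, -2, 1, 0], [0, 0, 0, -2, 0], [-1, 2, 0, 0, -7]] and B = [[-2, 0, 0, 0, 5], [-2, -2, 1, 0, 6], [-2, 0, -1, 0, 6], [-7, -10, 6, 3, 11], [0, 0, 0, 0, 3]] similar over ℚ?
trace(A) = -7 but trace(B) = 1. The trace is a similarity invariant, so A and B are not similar.

No.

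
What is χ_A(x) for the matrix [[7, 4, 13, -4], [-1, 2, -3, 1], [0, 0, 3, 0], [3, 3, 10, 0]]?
xI - A = [[x - 7, -4, -13, 4], [1, x - 2, 3, -1], [0, 0, x - 3, 0], [-3, -3, -10, x]].

Expanding det(xI - A) along the first row:
det(xI - A) = + (x - 7)·det([[x - 2, 3, -1], [0, x - 3, 0], [-3, -10, x]]) - (-4)·det([[1, 3, -1], [0, x - 3, 0], [-3, -10, x]]) + (-13)·det([[1, x - 2, -1], [0, 0, 0], [-3, -3, x]]) - (4)·det([[1, x - 2, 3], [0, 0, x - 3], [-3, -3, -10]]).

Evaluating gives χ_A(x) = x^4 - 12x^3 + 54x^2 - 108x + 81 = (x - 3)^4.

χ_A(x) = (x - 3)^4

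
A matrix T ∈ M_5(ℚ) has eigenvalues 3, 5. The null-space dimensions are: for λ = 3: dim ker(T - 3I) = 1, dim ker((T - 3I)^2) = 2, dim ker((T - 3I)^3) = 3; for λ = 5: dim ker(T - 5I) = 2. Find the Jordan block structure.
λ = 3: successive nullity increments [1, 1, 1] count blocks of size ≥ k; block sizes are [3].
λ = 5: successive nullity increments [2] count blocks of size ≥ k; block sizes are [1, 1].

Jordan blocks: (3, 3), (5, 1), (5, 1)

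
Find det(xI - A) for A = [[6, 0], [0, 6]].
xI - A = [[x - 6, 0], [0, x - 6]].

Expanding det(xI - A) along the first row:
det(xI - A) = + (x - 6)·det([[x - 6]]) - (0)·det([[0]]).

Evaluating gives χ_A(x) = x^2 - 12x + 36 = (x - 6)^2.

χ_A(x) = (x - 6)^2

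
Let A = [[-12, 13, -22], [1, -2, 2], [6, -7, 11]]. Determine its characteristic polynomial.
xI - A = [[x + 12, -13, 22], [-1, x + 2, -2], [-6, 7, x - 11]].

Expanding det(xI - A) along the first row:
det(xI - A) = + (x + 12)·det([[x + 2, -2], [7, x - 11]]) - (-13)·det([[-1, -2], [-6, x - 11]]) + (22)·det([[-1, x + 2], [-6, 7]]).

Evaluating gives χ_A(x) = x^3 + 3x^2 + 3x + 1 = (x + 1)^3.

χ_A(x) = (x + 1)^3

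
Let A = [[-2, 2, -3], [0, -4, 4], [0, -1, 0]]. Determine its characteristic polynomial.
χ_A(x) = (x + 2)^3

xI - A = [[x + 2, -2, 3], [0, x + 4, -4], [0, 1, x]].

Expanding det(xI - A) along the first row:
det(xI - A) = + (x + 2)·det([[x + 4, -4], [1, x]]) - (-2)·det([[0, -4], [0, x]]) + (3)·det([[0, x + 4], [0, 1]]).

Evaluating gives χ_A(x) = x^3 + 6x^2 + 12x + 8 = (x + 2)^3.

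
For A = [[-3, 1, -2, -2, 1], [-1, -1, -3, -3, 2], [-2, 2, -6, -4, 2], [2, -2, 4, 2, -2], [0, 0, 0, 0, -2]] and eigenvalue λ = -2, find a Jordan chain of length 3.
We seek v_1 ∈ ker((A + 2I)^3) \ ker((A + 2I)^2), then set v_{i+1} = (A + 2I) v_i.

One such chain is v_1 = [[1, 2, 1, 0, 0]]^T, v_2 = [[-1, -2, -2, 2, 0]]^T, v_3 = [[-1, -1, -2, 2, 0]]^T. Check: (A + 2I) v_3 = [[0, 0, 0, 0, 0]]^T = 0.

v_1 = [[1, 2, 1, 0, 0]]^T, v_2 = [[-1, -2, -2, 2, 0]]^T, v_3 = [[-1, -1, -2, 2, 0]]^T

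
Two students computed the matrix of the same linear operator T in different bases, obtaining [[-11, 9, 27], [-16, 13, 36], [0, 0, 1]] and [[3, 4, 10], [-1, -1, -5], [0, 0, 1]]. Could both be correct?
Yes.

Two matrices over a field are similar if and only if they have the same invariant factors.

Both A and B have characteristic polynomial (x - 1)^3 and minimal polynomial (x - 1)^2. Computing further, both have invariant factors x - 1, (x - 1)^2. Hence A and B are similar.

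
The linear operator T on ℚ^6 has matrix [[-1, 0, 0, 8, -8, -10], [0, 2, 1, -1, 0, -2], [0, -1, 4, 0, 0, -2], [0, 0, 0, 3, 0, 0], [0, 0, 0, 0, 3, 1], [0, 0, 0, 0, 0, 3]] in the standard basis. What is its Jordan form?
J = [[-1, 0, 0, 0, 0, 0], [0, 3, 1, 0, 0, 0], [0, 0, 3, 1, 0, 0], [0, 0, 0, 3, 0, 0], [0, 0, 0, 0, 3, 1], [0, 0, 0, 0, 0, 3]]

The characteristic polynomial is det(xI - A) = (x - 3)^5(x + 1), so the eigenvalues are -1 (algebraic multiplicity 1), 3 (algebraic multiplicity 5).

For λ = -1: algebraic multiplicity 1 gives one 1×1 block.

For λ = 3: rank(A - 3I) = 4, rank((A - 3I)^2) = 2, rank((A - 3I)^3) = 1. The eigenspace has dimension 6 - 4 = 2, so there are 2 Jordan blocks; the rank sequence gives block sizes [3, 2].

Assembling the blocks gives the Jordan form J above.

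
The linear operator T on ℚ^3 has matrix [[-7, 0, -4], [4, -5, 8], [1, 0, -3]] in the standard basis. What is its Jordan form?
The characteristic polynomial is det(xI - A) = (x + 5)^3, so the eigenvalues are -5 (algebraic multiplicity 3).

For λ = -5: rank(A + 5I) = 1, rank((A + 5I)^2) = 0. The eigenspace has dimension 3 - 1 = 2, so there are 2 Jordan blocks; the rank sequence gives block sizes [2, 1].

Assembling the blocks gives the Jordan form J above.

J = [[-5, 1, 0], [0, -5, 0], [0, 0, -5]]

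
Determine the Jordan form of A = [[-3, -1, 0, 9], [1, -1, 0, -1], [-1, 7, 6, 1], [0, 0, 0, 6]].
The characteristic polynomial is det(xI - A) = (x - 6)^2(x + 2)^2, so the eigenvalues are -2 (algebraic multiplicity 2), 6 (algebraic multiplicity 2).

For λ = -2: rank(A + 2I) = 3, rank((A + 2I)^2) = 2. The eigenspace has dimension 4 - 3 = 1, so there is 1 Jordan block; the rank sequence gives block sizes [2].

For λ = 6: rank(A - 6I) = 2. The eigenspace has dimension 4 - 2 = 2, so there are 2 Jordan blocks; the rank sequence gives block sizes [1, 1].

Assembling the blocks gives the Jordan form J above.

J = [[-2, 1, 0, 0], [0, -2, 0, 0], [0, 0, 6, 0], [0, 0, 0, 6]]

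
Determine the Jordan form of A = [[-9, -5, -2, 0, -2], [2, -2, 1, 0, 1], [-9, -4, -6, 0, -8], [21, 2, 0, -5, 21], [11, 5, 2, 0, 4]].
The characteristic polynomial is det(xI - A) = (x - 2)(x + 5)^4, so the eigenvalues are -5 (algebraic multiplicity 4), 2 (algebraic multiplicity 1).

For λ = -5: rank(A + 5I) = 3, rank((A + 5I)^2) = 2, rank((A + 5I)^3) = 1. The eigenspace has dimension 5 - 3 = 2, so there are 2 Jordan blocks; the rank sequence gives block sizes [3, 1].

For λ = 2: algebraic multiplicity 1 gives one 1×1 block.

Assembling the blocks gives the Jordan form J above.

J = [[-5, 1, 0, 0, 0], [0, -5, 1, 0, 0], [0, 0, -5, 0, 0], [0, 0, 0, -5, 0], [0, 0, 0, 0, 2]]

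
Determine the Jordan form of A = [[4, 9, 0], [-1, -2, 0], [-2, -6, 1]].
J = [[1, 1, 0], [0, 1, 0], [0, 0, 1]]

The characteristic polynomial is det(xI - A) = (x - 1)^3, so the eigenvalues are 1 (algebraic multiplicity 3).

For λ = 1: rank(A - I) = 1, rank((A - I)^2) = 0. The eigenspace has dimension 3 - 1 = 2, so there are 2 Jordan blocks; the rank sequence gives block sizes [2, 1].

Assembling the blocks gives the Jordan form J above.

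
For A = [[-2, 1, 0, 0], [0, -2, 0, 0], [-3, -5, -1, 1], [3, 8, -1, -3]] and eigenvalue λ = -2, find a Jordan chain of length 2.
We seek v_1 ∈ ker((A + 2I)^2) \ ker(A + 2I), then set v_{i+1} = (A + 2I) v_i.

One such chain is v_1 = [[-3, 1, -1, -2]]^T, v_2 = [[1, 0, 1, 2]]^T. Check: (A + 2I) v_2 = [[0, 0, 0, 0]]^T = 0.

v_1 = [[-3, 1, -1, -2]]^T, v_2 = [[1, 0, 1, 2]]^T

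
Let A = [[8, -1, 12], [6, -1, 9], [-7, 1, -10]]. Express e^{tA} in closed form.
A has Jordan form J = [[-1, 1, 0], [0, -1, 1], [0, 0, -1]] with A = PJP^{-1}, so e^{tA} = P e^{tJ} P^{-1}.

For a Jordan block J_k(λ), e^{tJ_k(λ)} = e^{λt} · (I + tN + t^2 N^2/2! + ... + t^{k-1} N^{k-1}/(k-1)!) where N is the nilpotent superdiagonal part.

Assembling the blocks and conjugating back gives the entries of e^{tA} as shown above.

e^{tA} = [[(-9*t^2 + 18*t + 2)*e^{-t}/2, t*(3*t - 2)*e^{-t}/2, 3*t*(8 - 3*t)*e^{-t}/2], [3*t*(4 - 3*t)*e^{-t}/2, (3*t^2 + 2)*e^{-t}/2, 9*t*(2 - t)*e^{-t}/2], [t*(3*t - 7)*e^{-t}, t*(1 - t)*e^{-t}, (3*t^2 - 9*t + 1)*e^{-t}]]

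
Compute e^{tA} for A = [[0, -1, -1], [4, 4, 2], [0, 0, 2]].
A has Jordan form J = [[2, 1, 0], [0, 2, 0], [0, 0, 2]] with A = PJP^{-1}, so e^{tA} = P e^{tJ} P^{-1}.

For a Jordan block J_k(λ), e^{tJ_k(λ)} = e^{λt} · (I + tN + t^2 N^2/2! + ... + t^{k-1} N^{k-1}/(k-1)!) where N is the nilpotent superdiagonal part.

Assembling the blocks and conjugating back gives the entries of e^{tA} as shown above.

e^{tA} = [[(1 - 2*t)*e^{2*t}, -t*e^{2*t}, -t*e^{2*t}], [4*t*e^{2*t}, (2*t + 1)*e^{2*t}, 2*t*e^{2*t}], [0, 0, e^{2*t}]]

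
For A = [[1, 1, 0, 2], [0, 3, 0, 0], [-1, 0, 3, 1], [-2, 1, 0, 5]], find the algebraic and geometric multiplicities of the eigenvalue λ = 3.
algebraic multiplicity 4, geometric multiplicity 2

The characteristic polynomial is (x - 3)^4, so the factor x - 3 appears with exponent 4: the algebraic multiplicity is 4.

rank(A - 3I) = 2, so the eigenspace has dimension 4 - 2 = 2: the geometric multiplicity is 2.

Since 2 < 4, A is not diagonalizable.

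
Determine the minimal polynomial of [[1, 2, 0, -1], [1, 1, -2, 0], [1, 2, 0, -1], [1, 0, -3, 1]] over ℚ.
The characteristic polynomial factors as x(x - 1)^3. The minimal polynomial is ∏(x - λ)^{k_λ} where k_λ is the size of the largest Jordan block at λ.

For λ = 0: rank(A) = 3, and the largest Jordan block has size 1 (the smallest k with rank(A^k) = rank(A^(k+1))).
For λ = 1: rank(A - I) = 3, and the largest Jordan block has size 3 (the smallest k with rank((A - I)^k) = rank((A - I)^(k+1))).

So m_A(x) = x(x - 1)^3.

m_A(x) = x(x - 1)^3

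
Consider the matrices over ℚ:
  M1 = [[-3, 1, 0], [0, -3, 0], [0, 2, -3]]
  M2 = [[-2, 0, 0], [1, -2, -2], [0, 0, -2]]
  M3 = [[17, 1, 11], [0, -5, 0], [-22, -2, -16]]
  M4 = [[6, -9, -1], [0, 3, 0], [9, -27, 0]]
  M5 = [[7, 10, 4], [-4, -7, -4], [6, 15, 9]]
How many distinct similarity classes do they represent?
4 classes: {M1}, {M2}, {M3}, {M4, M5}

Characteristic polynomials: χ_{M1} = (x + 3)^3, χ_{M2} = (x + 2)^3, χ_{M3} = (x - 6)(x + 5)^2, χ_{M4} = (x - 3)^3, χ_{M5} = (x - 3)^3.

{M1}: invariant factors x + 3, (x + 3)^2.

{M2}: invariant factors x + 2, (x + 2)^2.

{M3}: invariant factors (x - 6)(x + 5)^2.

{M4, M5}: invariant factors x - 3, (x - 3)^2.

Matrices are similar if and only if their invariant-factor lists agree; the partition into similarity classes is {M1}, {M2}, {M3}, {M4, M5}.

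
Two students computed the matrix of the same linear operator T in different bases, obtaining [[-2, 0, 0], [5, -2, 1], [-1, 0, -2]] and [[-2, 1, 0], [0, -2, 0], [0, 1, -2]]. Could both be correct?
Both have characteristic polynomial (x + 2)^3, but the minimal polynomial of A is (x + 2)^3 while the minimal polynomial of B is (x + 2)^2. The minimal polynomial is a similarity invariant, so A and B are not similar.

No.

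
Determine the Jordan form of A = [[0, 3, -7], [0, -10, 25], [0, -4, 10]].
J = [[0, 1, 0], [0, 0, 1], [0, 0, 0]]

The characteristic polynomial is det(xI - A) = x^3, so the eigenvalues are 0 (algebraic multiplicity 3).

For λ = 0: rank(A) = 2, rank(A^2) = 1, rank(A^3) = 0. The eigenspace has dimension 3 - 2 = 1, so there is 1 Jordan block; the rank sequence gives block sizes [3].

Assembling the blocks gives the Jordan form J above.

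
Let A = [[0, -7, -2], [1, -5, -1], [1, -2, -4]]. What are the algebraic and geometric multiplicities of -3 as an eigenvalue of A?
The characteristic polynomial is (x + 3)^3, so the factor x + 3 appears with exponent 3: the algebraic multiplicity is 3.

rank(A + 3I) = 2, so the eigenspace has dimension 3 - 2 = 1: the geometric multiplicity is 1.

Since 1 < 3, A is not diagonalizable.

algebraic multiplicity 3, geometric multiplicity 1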